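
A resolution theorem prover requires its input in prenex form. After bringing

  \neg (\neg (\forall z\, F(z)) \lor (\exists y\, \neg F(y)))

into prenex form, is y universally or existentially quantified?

Drive negations inward (¬∀x A ≡ ∃x ¬A, ¬∃x A ≡ ∀x ¬A, De Morgan for ∧/∨):
  (\forall z\, F(z)) \land (\forall y\, F(y))
All bound variables are already distinct, so no renaming is needed.
Finally move all quantifiers to the prefix:
  \forall z\, \forall y\, (F(z) \land F(y))
The quantifier \exists y sits under an odd number of negations, so it flips to \forall y.

universal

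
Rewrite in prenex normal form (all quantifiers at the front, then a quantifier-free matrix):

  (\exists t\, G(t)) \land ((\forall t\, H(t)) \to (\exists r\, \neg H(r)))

Eliminate → and ↔ using ¬ and ∨.
  (\exists t\, G(t)) \land (\neg (\forall t\, H(t)) \lor (\exists r\, \neg H(r)))
Drive negations inward (¬∀x A ≡ ∃x ¬A, ¬∃x A ≡ ∀x ¬A, De Morgan for ∧/∨):
  (\exists t\, G(t)) \land ((\exists t\, \neg H(t)) \lor (\exists r\, \neg H(r)))
Give each quantifier a distinct variable: t↦w1.
  (\exists t\, G(t)) \land ((\exists w1\, \neg H(w1)) \lor (\exists r\, \neg H(r)))
Finally move all quantifiers to the prefix:
  \exists t\, \exists w1\, \exists r\, (G(t) \land (\neg H(w1) \lor \neg H(r)))

\exists t\, \exists w1\, \exists r\, (G(t) \land (\neg H(w1) \lor \neg H(r)))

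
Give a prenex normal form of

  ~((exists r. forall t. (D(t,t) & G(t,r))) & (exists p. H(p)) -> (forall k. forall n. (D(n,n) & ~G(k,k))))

exists r. forall t. exists p. exists k. exists n. (D(t,t) & G(t,r) & H(p) & (~D(n,n) | G(k,k)))

Eliminate → and ↔ using ¬ and ∨.
  ~(~((exists r. forall t. (D(t,t) & G(t,r))) & (exists p. H(p))) | (forall k. forall n. (D(n,n) & ~G(k,k))))
Drive negations inward (¬∀x A ≡ ∃x ¬A, ¬∃x A ≡ ∀x ¬A, De Morgan for ∧/∨):
  (exists r. forall t. (D(t,t) & G(t,r))) & (exists p. H(p)) & (exists k. exists n. (~D(n,n) | G(k,k)))
All bound variables are already distinct, so no renaming is needed.
Pull the quantifiers to the front (each side's bound variable is not free in the other side):
  exists r. forall t. exists p. exists k. exists n. (D(t,t) & G(t,r) & H(p) & (~D(n,n) | G(k,k)))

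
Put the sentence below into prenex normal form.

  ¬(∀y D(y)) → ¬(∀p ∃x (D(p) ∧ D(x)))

Rewrite implications/biconditionals: A → B as ¬A ∨ B.
  ¬¬(∀y D(y)) ∨ ¬(∀p ∃x (D(p) ∧ D(x)))
Move each ¬ inward, flipping quantifiers it crosses:
  (∀y D(y)) ∨ (∃p ∀x (¬D(p) ∨ ¬D(x)))
All bound variables are already distinct, so no renaming is needed.
Finally move all quantifiers to the prefix:
  ∀y ∃p ∀x (D(y) ∨ ¬D(p) ∨ ¬D(x))

∀y ∃p ∀x (D(y) ∨ ¬D(p) ∨ ¬D(x))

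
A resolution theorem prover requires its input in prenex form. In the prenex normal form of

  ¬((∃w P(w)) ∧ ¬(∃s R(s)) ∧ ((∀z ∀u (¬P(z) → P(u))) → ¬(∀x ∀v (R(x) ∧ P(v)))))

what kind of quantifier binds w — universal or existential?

universal

First replace A → B with ¬A ∨ B.
  ¬((∃w P(w)) ∧ ¬(∃s R(s)) ∧ (¬(∀z ∀u (¬¬P(z) ∨ P(u))) ∨ ¬(∀x ∀v (R(x) ∧ P(v)))))
Push ¬ through the quantifiers and connectives to reach negation normal form:
  (∀w ¬P(w)) ∨ (∃s R(s)) ∨ (∀z ∀u (P(z) ∨ P(u))) ∧ (∀x ∀v (R(x) ∧ P(v)))
Extract every quantifier outward, since the variables are now distinct and don't occur free across branches:
  ∀w ∃s ∀z ∀u ∀x ∀v (¬P(w) ∨ R(s) ∨ (P(z) ∨ P(u)) ∧ R(x) ∧ P(v))
The quantifier ∃w sits under an odd number of negations (counting the antecedent side of each →), so it flips to ∀w.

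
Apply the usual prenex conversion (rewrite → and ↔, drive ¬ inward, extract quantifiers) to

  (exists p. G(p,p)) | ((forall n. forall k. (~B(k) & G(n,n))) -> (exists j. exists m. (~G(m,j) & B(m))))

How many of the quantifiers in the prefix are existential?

5

First replace A → B with ¬A ∨ B.
  (exists p. G(p,p)) | ~(forall n. forall k. (~B(k) & G(n,n))) | (exists j. exists m. (~G(m,j) & B(m)))
Drive negations inward (¬∀x A ≡ ∃x ¬A, ¬∃x A ≡ ∀x ¬A, De Morgan for ∧/∨):
  (exists p. G(p,p)) | (exists n. exists k. (B(k) | ~G(n,n))) | (exists j. exists m. (~G(m,j) & B(m)))
Finally move all quantifiers to the prefix:
  exists p. exists n. exists k. exists j. exists m. (G(p,p) | B(k) | ~G(n,n) | ~G(m,j) & B(m))
The prefix is exists p exists n exists k exists j exists m: 0 universal, 5 existential.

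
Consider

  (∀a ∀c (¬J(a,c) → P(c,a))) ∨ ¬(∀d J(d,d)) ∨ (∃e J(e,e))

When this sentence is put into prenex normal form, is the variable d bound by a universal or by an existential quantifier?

existential

Rewrite implications/biconditionals: A → B as ¬A ∨ B.
  (∀a ∀c (¬¬J(a,c) ∨ P(c,a))) ∨ ¬(∀d J(d,d)) ∨ (∃e J(e,e))
Move each ¬ inward, flipping quantifiers it crosses:
  (∀a ∀c (J(a,c) ∨ P(c,a))) ∨ (∃d ¬J(d,d)) ∨ (∃e J(e,e))
Extract every quantifier outward, since the variables are now distinct and don't occur free across branches:
  ∀a ∀c ∃d ∃e (J(a,c) ∨ P(c,a) ∨ ¬J(d,d) ∨ J(e,e))
The quantifier ∀d sits under an odd number of negations (counting the antecedent side of each →), so it flips to ∃d.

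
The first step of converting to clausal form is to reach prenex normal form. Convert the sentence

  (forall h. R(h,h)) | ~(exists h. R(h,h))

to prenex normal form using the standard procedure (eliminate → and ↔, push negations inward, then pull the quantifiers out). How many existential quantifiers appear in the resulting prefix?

0

Move each ¬ inward, flipping quantifiers it crosses:
  (forall h. R(h,h)) | (forall h. ~R(h,h))
Standardize variables apart so no two quantifiers bind the same name: h↦a.
  (forall h. R(h,h)) | (forall a. ~R(a,a))
Extract every quantifier outward, since the variables are now distinct and don't occur free across branches:
  forall h. forall a. (R(h,h) | ~R(a,a))
The prefix is forall h forall a: 2 universal, 0 existential.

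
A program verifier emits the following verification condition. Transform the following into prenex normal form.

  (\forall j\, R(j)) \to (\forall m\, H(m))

\exists j\, \forall m\, (\neg R(j) \lor H(m))

Rewrite implications/biconditionals: A → B as ¬A ∨ B.
  \neg (\forall j\, R(j)) \lor (\forall m\, H(m))
Move each ¬ inward, flipping quantifiers it crosses:
  (\exists j\, \neg R(j)) \lor (\forall m\, H(m))
All bound variables are already distinct, so no renaming is needed.
Extract every quantifier outward, since the variables are now distinct and don't occur free across branches:
  \exists j\, \forall m\, (\neg R(j) \lor H(m))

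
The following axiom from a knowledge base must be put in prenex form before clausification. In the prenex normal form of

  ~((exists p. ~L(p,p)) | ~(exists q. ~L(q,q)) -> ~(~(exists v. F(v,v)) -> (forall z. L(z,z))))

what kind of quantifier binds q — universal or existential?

universal

First replace A → B with ¬A ∨ B.
  ~(~((exists p. ~L(p,p)) | ~(exists q. ~L(q,q))) | ~(~~(exists v. F(v,v)) | (forall z. L(z,z))))
Push ¬ through the quantifiers and connectives to reach negation normal form:
  ((exists p. ~L(p,p)) | (forall q. L(q,q))) & ((exists v. F(v,v)) | (forall z. L(z,z)))
All bound variables are already distinct, so no renaming is needed.
Extract every quantifier outward, since the variables are now distinct and don't occur free across branches:
  exists p. forall q. exists v. forall z. ((~L(p,p) | L(q,q)) & (F(v,v) | L(z,z)))
The quantifier exists q sits under an odd number of negations (counting the antecedent side of each →), so it flips to forall q.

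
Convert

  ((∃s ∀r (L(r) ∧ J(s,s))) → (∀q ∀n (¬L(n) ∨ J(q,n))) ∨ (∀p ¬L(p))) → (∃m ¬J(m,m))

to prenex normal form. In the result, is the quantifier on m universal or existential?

existential

Eliminate → and ↔ using ¬ and ∨.
  ¬(¬(∃s ∀r (L(r) ∧ J(s,s))) ∨ (∀q ∀n (¬L(n) ∨ J(q,n))) ∨ (∀p ¬L(p))) ∨ (∃m ¬J(m,m))
Drive negations inward (¬∀x A ≡ ∃x ¬A, ¬∃x A ≡ ∀x ¬A, De Morgan for ∧/∨):
  (∃s ∀r (L(r) ∧ J(s,s))) ∧ (∃q ∃n (L(n) ∧ ¬J(q,n))) ∧ (∃p L(p)) ∨ (∃m ¬J(m,m))
All bound variables are already distinct, so no renaming is needed.
Pull the quantifiers to the front (each side's bound variable is not free in the other side):
  ∃s ∀r ∃q ∃n ∃p ∃m (L(r) ∧ J(s,s) ∧ L(n) ∧ ¬J(q,n) ∧ L(p) ∨ ¬J(m,m))
The quantifier ∃m sits under an even number of negations (counting the antecedent side of each →), so it remains existential.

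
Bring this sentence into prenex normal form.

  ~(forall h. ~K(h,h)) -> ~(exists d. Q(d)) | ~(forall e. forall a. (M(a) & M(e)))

First replace A → B with ¬A ∨ B.
  ~~(forall h. ~K(h,h)) | ~(exists d. Q(d)) | ~(forall e. forall a. (M(a) & M(e)))
Move each ¬ inward, flipping quantifiers it crosses:
  (forall h. ~K(h,h)) | (forall d. ~Q(d)) | (exists e. exists a. (~M(a) | ~M(e)))
All bound variables are already distinct, so no renaming is needed.
Pull the quantifiers to the front (each side's bound variable is not free in the other side):
  forall h. forall d. exists e. exists a. (~K(h,h) | ~Q(d) | ~M(a) | ~M(e))

forall h. forall d. exists e. exists a. (~K(h,h) | ~Q(d) | ~M(a) | ~M(e))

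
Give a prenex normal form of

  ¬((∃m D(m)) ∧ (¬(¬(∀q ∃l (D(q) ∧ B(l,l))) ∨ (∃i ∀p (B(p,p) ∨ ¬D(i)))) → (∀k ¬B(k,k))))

∀m ∀q ∃l ∀i ∃p ∃k (¬D(m) ∨ D(q) ∧ B(l,l) ∧ ¬B(p,p) ∧ D(i) ∧ B(k,k))

Rewrite implications/biconditionals: A → B as ¬A ∨ B.
  ¬((∃m D(m)) ∧ (¬¬(¬(∀q ∃l (D(q) ∧ B(l,l))) ∨ (∃i ∀p (B(p,p) ∨ ¬D(i)))) ∨ (∀k ¬B(k,k))))
Move each ¬ inward, flipping quantifiers it crosses:
  (∀m ¬D(m)) ∨ (∀q ∃l (D(q) ∧ B(l,l))) ∧ (∀i ∃p (¬B(p,p) ∧ D(i))) ∧ (∃k B(k,k))
All bound variables are already distinct, so no renaming is needed.
Extract every quantifier outward, since the variables are now distinct and don't occur free across branches:
  ∀m ∀q ∃l ∀i ∃p ∃k (¬D(m) ∨ D(q) ∧ B(l,l) ∧ ¬B(p,p) ∧ D(i) ∧ B(k,k))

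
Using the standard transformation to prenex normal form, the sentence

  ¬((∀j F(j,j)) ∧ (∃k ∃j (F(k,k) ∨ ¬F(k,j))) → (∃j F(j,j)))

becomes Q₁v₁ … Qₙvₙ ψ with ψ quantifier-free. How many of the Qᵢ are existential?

First replace A → B with ¬A ∨ B.
  ¬(¬((∀j F(j,j)) ∧ (∃k ∃j (F(k,k) ∨ ¬F(k,j)))) ∨ (∃j F(j,j)))
Push ¬ through the quantifiers and connectives to reach negation normal form:
  (∀j F(j,j)) ∧ (∃k ∃j (F(k,k) ∨ ¬F(k,j))) ∧ (∀j ¬F(j,j))
Rename bound variables to avoid capture: j↦q, j↦z1.
  (∀j F(j,j)) ∧ (∃k ∃q (F(k,k) ∨ ¬F(k,q))) ∧ (∀z1 ¬F(z1,z1))
Finally move all quantifiers to the prefix:
  ∀j ∃k ∃q ∀z1 (F(j,j) ∧ (F(k,k) ∨ ¬F(k,q)) ∧ ¬F(z1,z1))
The prefix is ∀j ∃k ∃q ∀z1: 2 universal, 2 existential.

2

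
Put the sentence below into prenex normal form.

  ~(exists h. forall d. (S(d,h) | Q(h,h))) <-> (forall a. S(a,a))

Eliminate → and ↔ using ¬ and ∨; A ↔ B as (¬A ∨ B) ∧ (¬B ∨ A).
  (~~(exists h. forall d. (S(d,h) | Q(h,h))) | (forall a. S(a,a))) & (~(forall a. S(a,a)) | ~(exists h. forall d. (S(d,h) | Q(h,h))))
Drive negations inward (¬∀x A ≡ ∃x ¬A, ¬∃x A ≡ ∀x ¬A, De Morgan for ∧/∨):
  ((exists h. forall d. (S(d,h) | Q(h,h))) | (forall a. S(a,a))) & ((exists a. ~S(a,a)) | (forall h. exists d. (~S(d,h) & ~Q(h,h))))
Give each quantifier a distinct variable: a↦x1, h↦w, d↦s.
  ((exists h. forall d. (S(d,h) | Q(h,h))) | (forall a. S(a,a))) & ((exists x1. ~S(x1,x1)) | (forall w. exists s. (~S(s,w) & ~Q(w,w))))
Finally move all quantifiers to the prefix:
  exists h. forall d. forall a. exists x1. forall w. exists s. ((S(d,h) | Q(h,h) | S(a,a)) & (~S(x1,x1) | ~S(s,w) & ~Q(w,w)))

exists h. forall d. forall a. exists x1. forall w. exists s. ((S(d,h) | Q(h,h) | S(a,a)) & (~S(x1,x1) | ~S(s,w) & ~Q(w,w)))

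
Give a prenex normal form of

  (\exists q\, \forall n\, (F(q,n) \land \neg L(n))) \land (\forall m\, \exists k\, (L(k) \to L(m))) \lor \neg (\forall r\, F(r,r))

First replace A → B with ¬A ∨ B.
  (\exists q\, \forall n\, (F(q,n) \land \neg L(n))) \land (\forall m\, \exists k\, (\neg L(k) \lor L(m))) \lor \neg (\forall r\, F(r,r))
Push ¬ through the quantifiers and connectives to reach negation normal form:
  (\exists q\, \forall n\, (F(q,n) \land \neg L(n))) \land (\forall m\, \exists k\, (\neg L(k) \lor L(m))) \lor (\exists r\, \neg F(r,r))
All bound variables are already distinct, so no renaming is needed.
Pull the quantifiers to the front (each side's bound variable is not free in the other side):
  \exists q\, \forall n\, \forall m\, \exists k\, \exists r\, (F(q,n) \land \neg L(n) \land (\neg L(k) \lor L(m)) \lor \neg F(r,r))

\exists q\, \forall n\, \forall m\, \exists k\, \exists r\, (F(q,n) \land \neg L(n) \land (\neg L(k) \lor L(m)) \lor \neg F(r,r))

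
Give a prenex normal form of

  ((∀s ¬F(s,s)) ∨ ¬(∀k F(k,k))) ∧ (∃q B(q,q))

∀s ∃k ∃q ((¬F(s,s) ∨ ¬F(k,k)) ∧ B(q,q))

Drive negations inward (¬∀x A ≡ ∃x ¬A, ¬∃x A ≡ ∀x ¬A, De Morgan for ∧/∨):
  ((∀s ¬F(s,s)) ∨ (∃k ¬F(k,k))) ∧ (∃q B(q,q))
Extract every quantifier outward, since the variables are now distinct and don't occur free across branches:
  ∀s ∃k ∃q ((¬F(s,s) ∨ ¬F(k,k)) ∧ B(q,q))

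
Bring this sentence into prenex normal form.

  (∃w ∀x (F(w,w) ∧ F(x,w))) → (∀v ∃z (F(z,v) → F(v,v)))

∀w ∃x ∀v ∃z (¬F(w,w) ∨ ¬F(x,w) ∨ ¬F(z,v) ∨ F(v,v))

Eliminate → and ↔ using ¬ and ∨.
  ¬(∃w ∀x (F(w,w) ∧ F(x,w))) ∨ (∀v ∃z (¬F(z,v) ∨ F(v,v)))
Drive negations inward (¬∀x A ≡ ∃x ¬A, ¬∃x A ≡ ∀x ¬A, De Morgan for ∧/∨):
  (∀w ∃x (¬F(w,w) ∨ ¬F(x,w))) ∨ (∀v ∃z (¬F(z,v) ∨ F(v,v)))
All bound variables are already distinct, so no renaming is needed.
Finally move all quantifiers to the prefix:
  ∀w ∃x ∀v ∃z (¬F(w,w) ∨ ¬F(x,w) ∨ ¬F(z,v) ∨ F(v,v))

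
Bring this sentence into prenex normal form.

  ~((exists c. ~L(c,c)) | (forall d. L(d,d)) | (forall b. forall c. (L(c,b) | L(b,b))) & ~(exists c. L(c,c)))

Push ¬ through the quantifiers and connectives to reach negation normal form:
  (forall c. L(c,c)) & (exists d. ~L(d,d)) & ((exists b. exists c. (~L(c,b) & ~L(b,b))) | (exists c. L(c,c)))
Rename bound variables to avoid capture: c↦t, c↦s.
  (forall c. L(c,c)) & (exists d. ~L(d,d)) & ((exists b. exists t. (~L(t,b) & ~L(b,b))) | (exists s. L(s,s)))
Finally move all quantifiers to the prefix:
  forall c. exists d. exists b. exists t. exists s. (L(c,c) & ~L(d,d) & (~L(t,b) & ~L(b,b) | L(s,s)))

forall c. exists d. exists b. exists t. exists s. (L(c,c) & ~L(d,d) & (~L(t,b) & ~L(b,b) | L(s,s)))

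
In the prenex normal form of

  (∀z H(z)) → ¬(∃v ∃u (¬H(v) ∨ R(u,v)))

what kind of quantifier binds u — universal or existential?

universal

Eliminate → and ↔ using ¬ and ∨.
  ¬(∀z H(z)) ∨ ¬(∃v ∃u (¬H(v) ∨ R(u,v)))
Drive negations inward (¬∀x A ≡ ∃x ¬A, ¬∃x A ≡ ∀x ¬A, De Morgan for ∧/∨):
  (∃z ¬H(z)) ∨ (∀v ∀u (H(v) ∧ ¬R(u,v)))
Finally move all quantifiers to the prefix:
  ∃z ∀v ∀u (¬H(z) ∨ H(v) ∧ ¬R(u,v))
The quantifier ∃u sits under an odd number of negations (counting the antecedent side of each →), so it flips to ∀u.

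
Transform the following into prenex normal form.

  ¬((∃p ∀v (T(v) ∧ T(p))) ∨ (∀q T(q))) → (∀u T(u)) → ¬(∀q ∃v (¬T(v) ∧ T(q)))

First replace A → B with ¬A ∨ B.
  ¬¬((∃p ∀v (T(v) ∧ T(p))) ∨ (∀q T(q))) ∨ ¬(∀u T(u)) ∨ ¬(∀q ∃v (¬T(v) ∧ T(q)))
Push ¬ through the quantifiers and connectives to reach negation normal form:
  (∃p ∀v (T(v) ∧ T(p))) ∨ (∀q T(q)) ∨ (∃u ¬T(u)) ∨ (∃q ∀v (T(v) ∨ ¬T(q)))
Standardize variables apart so no two quantifiers bind the same name: q↦y, v↦z.
  (∃p ∀v (T(v) ∧ T(p))) ∨ (∀q T(q)) ∨ (∃u ¬T(u)) ∨ (∃y ∀z (T(z) ∨ ¬T(y)))
Extract every quantifier outward, since the variables are now distinct and don't occur free across branches:
  ∃p ∀v ∀q ∃u ∃y ∀z (T(v) ∧ T(p) ∨ T(q) ∨ ¬T(u) ∨ T(z) ∨ ¬T(y))

∃p ∀v ∀q ∃u ∃y ∀z (T(v) ∧ T(p) ∨ T(q) ∨ ¬T(u) ∨ T(z) ∨ ¬T(y))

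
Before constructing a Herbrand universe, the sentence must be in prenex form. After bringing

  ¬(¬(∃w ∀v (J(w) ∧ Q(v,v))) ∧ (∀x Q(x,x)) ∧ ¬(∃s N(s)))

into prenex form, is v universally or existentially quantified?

universal

Drive negations inward (¬∀x A ≡ ∃x ¬A, ¬∃x A ≡ ∀x ¬A, De Morgan for ∧/∨):
  (∃w ∀v (J(w) ∧ Q(v,v))) ∨ (∃x ¬Q(x,x)) ∨ (∃s N(s))
All bound variables are already distinct, so no renaming is needed.
Finally move all quantifiers to the prefix:
  ∃w ∀v ∃x ∃s (J(w) ∧ Q(v,v) ∨ ¬Q(x,x) ∨ N(s))
The quantifier ∀v sits under an even number of negations, so it remains universal.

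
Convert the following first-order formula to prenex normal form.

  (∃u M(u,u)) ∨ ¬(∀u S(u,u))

∃u ∃w (M(u,u) ∨ ¬S(w,w))

Drive negations inward (¬∀x A ≡ ∃x ¬A, ¬∃x A ≡ ∀x ¬A, De Morgan for ∧/∨):
  (∃u M(u,u)) ∨ (∃u ¬S(u,u))
Give each quantifier a distinct variable: u↦w.
  (∃u M(u,u)) ∨ (∃w ¬S(w,w))
Extract every quantifier outward, since the variables are now distinct and don't occur free across branches:
  ∃u ∃w (M(u,u) ∨ ¬S(w,w))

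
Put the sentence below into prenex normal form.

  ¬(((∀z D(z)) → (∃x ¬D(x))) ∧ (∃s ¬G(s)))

Eliminate → and ↔ using ¬ and ∨.
  ¬((¬(∀z D(z)) ∨ (∃x ¬D(x))) ∧ (∃s ¬G(s)))
Move each ¬ inward, flipping quantifiers it crosses:
  (∀z D(z)) ∧ (∀x D(x)) ∨ (∀s G(s))
Finally move all quantifiers to the prefix:
  ∀z ∀x ∀s (D(z) ∧ D(x) ∨ G(s))

∀z ∀x ∀s (D(z) ∧ D(x) ∨ G(s))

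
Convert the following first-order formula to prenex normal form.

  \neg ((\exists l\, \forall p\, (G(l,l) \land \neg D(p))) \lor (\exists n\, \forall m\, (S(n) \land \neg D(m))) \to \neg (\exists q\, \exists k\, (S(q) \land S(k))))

First replace A → B with ¬A ∨ B.
  \neg (\neg ((\exists l\, \forall p\, (G(l,l) \land \neg D(p))) \lor (\exists n\, \forall m\, (S(n) \land \neg D(m)))) \lor \neg (\exists q\, \exists k\, (S(q) \land S(k))))
Move each ¬ inward, flipping quantifiers it crosses:
  ((\exists l\, \forall p\, (G(l,l) \land \neg D(p))) \lor (\exists n\, \forall m\, (S(n) \land \neg D(m)))) \land (\exists q\, \exists k\, (S(q) \land S(k)))
All bound variables are already distinct, so no renaming is needed.
Finally move all quantifiers to the prefix:
  \exists l\, \forall p\, \exists n\, \forall m\, \exists q\, \exists k\, ((G(l,l) \land \neg D(p) \lor S(n) \land \neg D(m)) \land S(q) \land S(k))

\exists l\, \forall p\, \exists n\, \forall m\, \exists q\, \exists k\, ((G(l,l) \land \neg D(p) \lor S(n) \land \neg D(m)) \land S(q) \land S(k))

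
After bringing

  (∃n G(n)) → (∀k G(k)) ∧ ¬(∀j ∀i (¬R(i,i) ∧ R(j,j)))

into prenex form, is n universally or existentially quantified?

universal

First replace A → B with ¬A ∨ B.
  ¬(∃n G(n)) ∨ (∀k G(k)) ∧ ¬(∀j ∀i (¬R(i,i) ∧ R(j,j)))
Move each ¬ inward, flipping quantifiers it crosses:
  (∀n ¬G(n)) ∨ (∀k G(k)) ∧ (∃j ∃i (R(i,i) ∨ ¬R(j,j)))
All bound variables are already distinct, so no renaming is needed.
Finally move all quantifiers to the prefix:
  ∀n ∀k ∃j ∃i (¬G(n) ∨ G(k) ∧ (R(i,i) ∨ ¬R(j,j)))
The quantifier ∃n sits under an odd number of negations (counting the antecedent side of each →), so it flips to ∀n.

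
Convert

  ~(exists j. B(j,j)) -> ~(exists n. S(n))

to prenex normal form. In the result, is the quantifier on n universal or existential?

universal

Rewrite implications/biconditionals: A → B as ¬A ∨ B.
  ~~(exists j. B(j,j)) | ~(exists n. S(n))
Drive negations inward (¬∀x A ≡ ∃x ¬A, ¬∃x A ≡ ∀x ¬A, De Morgan for ∧/∨):
  (exists j. B(j,j)) | (forall n. ~S(n))
All bound variables are already distinct, so no renaming is needed.
Finally move all quantifiers to the prefix:
  exists j. forall n. (B(j,j) | ~S(n))
The quantifier exists n sits under an odd number of negations (counting the antecedent side of each →), so it flips to forall n.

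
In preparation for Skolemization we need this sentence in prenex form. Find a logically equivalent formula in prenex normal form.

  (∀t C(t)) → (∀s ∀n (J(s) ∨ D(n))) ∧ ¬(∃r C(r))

∃t ∀s ∀n ∀r (¬C(t) ∨ (J(s) ∨ D(n)) ∧ ¬C(r))

First replace A → B with ¬A ∨ B.
  ¬(∀t C(t)) ∨ (∀s ∀n (J(s) ∨ D(n))) ∧ ¬(∃r C(r))
Move each ¬ inward, flipping quantifiers it crosses:
  (∃t ¬C(t)) ∨ (∀s ∀n (J(s) ∨ D(n))) ∧ (∀r ¬C(r))
Finally move all quantifiers to the prefix:
  ∃t ∀s ∀n ∀r (¬C(t) ∨ (J(s) ∨ D(n)) ∧ ¬C(r))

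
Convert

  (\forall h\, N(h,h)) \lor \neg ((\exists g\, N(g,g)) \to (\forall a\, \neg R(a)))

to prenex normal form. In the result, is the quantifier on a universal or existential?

existential

First replace A → B with ¬A ∨ B.
  (\forall h\, N(h,h)) \lor \neg (\neg (\exists g\, N(g,g)) \lor (\forall a\, \neg R(a)))
Drive negations inward (¬∀x A ≡ ∃x ¬A, ¬∃x A ≡ ∀x ¬A, De Morgan for ∧/∨):
  (\forall h\, N(h,h)) \lor (\exists g\, N(g,g)) \land (\exists a\, R(a))
All bound variables are already distinct, so no renaming is needed.
Pull the quantifiers to the front (each side's bound variable is not free in the other side):
  \forall h\, \exists g\, \exists a\, (N(h,h) \lor N(g,g) \land R(a))
The quantifier \forall a sits under an odd number of negations (counting the antecedent side of each →), so it flips to \exists a.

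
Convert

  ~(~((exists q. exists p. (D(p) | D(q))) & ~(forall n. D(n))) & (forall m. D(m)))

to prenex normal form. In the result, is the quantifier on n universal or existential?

Move each ¬ inward, flipping quantifiers it crosses:
  (exists q. exists p. (D(p) | D(q))) & (exists n. ~D(n)) | (exists m. ~D(m))
Pull the quantifiers to the front (each side's bound variable is not free in the other side):
  exists q. exists p. exists n. exists m. ((D(p) | D(q)) & ~D(n) | ~D(m))
The quantifier forall n sits under an odd number of negations, so it flips to exists n.

existential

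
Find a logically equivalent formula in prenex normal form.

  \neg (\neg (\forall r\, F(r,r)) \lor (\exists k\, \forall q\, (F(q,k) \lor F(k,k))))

Drive negations inward (¬∀x A ≡ ∃x ¬A, ¬∃x A ≡ ∀x ¬A, De Morgan for ∧/∨):
  (\forall r\, F(r,r)) \land (\forall k\, \exists q\, (\neg F(q,k) \land \neg F(k,k)))
Finally move all quantifiers to the prefix:
  \forall r\, \forall k\, \exists q\, (F(r,r) \land \neg F(q,k) \land \neg F(k,k))

\forall r\, \forall k\, \exists q\, (F(r,r) \land \neg F(q,k) \land \neg F(k,k))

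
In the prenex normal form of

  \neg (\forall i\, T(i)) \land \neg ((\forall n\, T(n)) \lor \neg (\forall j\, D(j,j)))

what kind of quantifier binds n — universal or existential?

Push ¬ through the quantifiers and connectives to reach negation normal form:
  (\exists i\, \neg T(i)) \land (\exists n\, \neg T(n)) \land (\forall j\, D(j,j))
All bound variables are already distinct, so no renaming is needed.
Finally move all quantifiers to the prefix:
  \exists i\, \exists n\, \forall j\, (\neg T(i) \land \neg T(n) \land D(j,j))
The quantifier \forall n sits under an odd number of negations, so it flips to \exists n.

existential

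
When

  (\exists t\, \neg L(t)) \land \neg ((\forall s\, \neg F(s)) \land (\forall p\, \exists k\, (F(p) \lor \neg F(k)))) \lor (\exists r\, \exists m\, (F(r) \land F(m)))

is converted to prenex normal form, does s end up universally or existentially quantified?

existential

Drive negations inward (¬∀x A ≡ ∃x ¬A, ¬∃x A ≡ ∀x ¬A, De Morgan for ∧/∨):
  (\exists t\, \neg L(t)) \land ((\exists s\, F(s)) \lor (\exists p\, \forall k\, (\neg F(p) \land F(k)))) \lor (\exists r\, \exists m\, (F(r) \land F(m)))
Extract every quantifier outward, since the variables are now distinct and don't occur free across branches:
  \exists t\, \exists s\, \exists p\, \forall k\, \exists r\, \exists m\, (\neg L(t) \land (F(s) \lor \neg F(p) \land F(k)) \lor F(r) \land F(m))
The quantifier \forall s sits under an odd number of negations, so it flips to \exists s.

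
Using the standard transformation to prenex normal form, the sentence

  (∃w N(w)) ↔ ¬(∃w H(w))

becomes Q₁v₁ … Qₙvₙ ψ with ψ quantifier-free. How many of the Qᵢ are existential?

2

Eliminate → and ↔ using ¬ and ∨; A ↔ B as (¬A ∨ B) ∧ (¬B ∨ A).
  (¬(∃w N(w)) ∨ ¬(∃w H(w))) ∧ (¬¬(∃w H(w)) ∨ (∃w N(w)))
Push ¬ through the quantifiers and connectives to reach negation normal form:
  ((∀w ¬N(w)) ∨ (∀w ¬H(w))) ∧ ((∃w H(w)) ∨ (∃w N(w)))
Standardize variables apart so no two quantifiers bind the same name: w↦z1, w↦p, w↦a.
  ((∀w ¬N(w)) ∨ (∀z1 ¬H(z1))) ∧ ((∃p H(p)) ∨ (∃a N(a)))
Finally move all quantifiers to the prefix:
  ∀w ∀z1 ∃p ∃a ((¬N(w) ∨ ¬H(z1)) ∧ (H(p) ∨ N(a)))
The prefix is ∀w ∀z1 ∃p ∃a: 2 universal, 2 existential.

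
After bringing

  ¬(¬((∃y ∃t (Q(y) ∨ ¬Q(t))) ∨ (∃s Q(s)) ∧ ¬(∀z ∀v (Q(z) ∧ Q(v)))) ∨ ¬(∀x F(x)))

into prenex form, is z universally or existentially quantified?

Move each ¬ inward, flipping quantifiers it crosses:
  ((∃y ∃t (Q(y) ∨ ¬Q(t))) ∨ (∃s Q(s)) ∧ (∃z ∃v (¬Q(z) ∨ ¬Q(v)))) ∧ (∀x F(x))
All bound variables are already distinct, so no renaming is needed.
Extract every quantifier outward, since the variables are now distinct and don't occur free across branches:
  ∃y ∃t ∃s ∃z ∃v ∀x ((Q(y) ∨ ¬Q(t) ∨ Q(s) ∧ (¬Q(z) ∨ ¬Q(v))) ∧ F(x))
The quantifier ∀z sits under an odd number of negations, so it flips to ∃z.

existential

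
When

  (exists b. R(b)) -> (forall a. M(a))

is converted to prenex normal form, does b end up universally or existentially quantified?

Eliminate → and ↔ using ¬ and ∨.
  ~(exists b. R(b)) | (forall a. M(a))
Move each ¬ inward, flipping quantifiers it crosses:
  (forall b. ~R(b)) | (forall a. M(a))
All bound variables are already distinct, so no renaming is needed.
Finally move all quantifiers to the prefix:
  forall b. forall a. (~R(b) | M(a))
The quantifier exists b sits under an odd number of negations (counting the antecedent side of each →), so it flips to forall b.

universal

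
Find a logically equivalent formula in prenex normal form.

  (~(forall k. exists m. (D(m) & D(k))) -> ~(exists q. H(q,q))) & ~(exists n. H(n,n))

First replace A → B with ¬A ∨ B.
  (~~(forall k. exists m. (D(m) & D(k))) | ~(exists q. H(q,q))) & ~(exists n. H(n,n))
Drive negations inward (¬∀x A ≡ ∃x ¬A, ¬∃x A ≡ ∀x ¬A, De Morgan for ∧/∨):
  ((forall k. exists m. (D(m) & D(k))) | (forall q. ~H(q,q))) & (forall n. ~H(n,n))
Finally move all quantifiers to the prefix:
  forall k. exists m. forall q. forall n. ((D(m) & D(k) | ~H(q,q)) & ~H(n,n))

forall k. exists m. forall q. forall n. ((D(m) & D(k) | ~H(q,q)) & ~H(n,n))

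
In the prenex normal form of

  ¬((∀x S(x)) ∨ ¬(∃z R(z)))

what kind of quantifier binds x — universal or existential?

existential

Push ¬ through the quantifiers and connectives to reach negation normal form:
  (∃x ¬S(x)) ∧ (∃z R(z))
Finally move all quantifiers to the prefix:
  ∃x ∃z (¬S(x) ∧ R(z))
The quantifier ∀x sits under an odd number of negations, so it flips to ∃x.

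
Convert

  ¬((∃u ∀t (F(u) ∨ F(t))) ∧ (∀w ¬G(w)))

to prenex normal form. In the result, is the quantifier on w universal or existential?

existential

Drive negations inward (¬∀x A ≡ ∃x ¬A, ¬∃x A ≡ ∀x ¬A, De Morgan for ∧/∨):
  (∀u ∃t (¬F(u) ∧ ¬F(t))) ∨ (∃w G(w))
Pull the quantifiers to the front (each side's bound variable is not free in the other side):
  ∀u ∃t ∃w (¬F(u) ∧ ¬F(t) ∨ G(w))
The quantifier ∀w sits under an odd number of negations, so it flips to ∃w.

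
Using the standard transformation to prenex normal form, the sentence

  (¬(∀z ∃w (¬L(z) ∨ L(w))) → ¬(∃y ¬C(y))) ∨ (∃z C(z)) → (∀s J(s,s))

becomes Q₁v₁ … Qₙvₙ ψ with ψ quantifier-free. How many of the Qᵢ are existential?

Rewrite implications/biconditionals: A → B as ¬A ∨ B.
  ¬(¬¬(∀z ∃w (¬L(z) ∨ L(w))) ∨ ¬(∃y ¬C(y)) ∨ (∃z C(z))) ∨ (∀s J(s,s))
Drive negations inward (¬∀x A ≡ ∃x ¬A, ¬∃x A ≡ ∀x ¬A, De Morgan for ∧/∨):
  (∃z ∀w (L(z) ∧ ¬L(w))) ∧ (∃y ¬C(y)) ∧ (∀z ¬C(z)) ∨ (∀s J(s,s))
Give each quantifier a distinct variable: z↦a.
  (∃z ∀w (L(z) ∧ ¬L(w))) ∧ (∃y ¬C(y)) ∧ (∀a ¬C(a)) ∨ (∀s J(s,s))
Finally move all quantifiers to the prefix:
  ∃z ∀w ∃y ∀a ∀s (L(z) ∧ ¬L(w) ∧ ¬C(y) ∧ ¬C(a) ∨ J(s,s))
The prefix is ∃z ∀w ∃y ∀a ∀s: 3 universal, 2 existential.

2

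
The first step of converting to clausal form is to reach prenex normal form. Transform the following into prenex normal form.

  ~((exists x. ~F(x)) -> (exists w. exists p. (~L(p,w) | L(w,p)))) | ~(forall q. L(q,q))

Eliminate → and ↔ using ¬ and ∨.
  ~(~(exists x. ~F(x)) | (exists w. exists p. (~L(p,w) | L(w,p)))) | ~(forall q. L(q,q))
Move each ¬ inward, flipping quantifiers it crosses:
  (exists x. ~F(x)) & (forall w. forall p. (L(p,w) & ~L(w,p))) | (exists q. ~L(q,q))
Extract every quantifier outward, since the variables are now distinct and don't occur free across branches:
  exists x. forall w. forall p. exists q. (~F(x) & L(p,w) & ~L(w,p) | ~L(q,q))

exists x. forall w. forall p. exists q. (~F(x) & L(p,w) & ~L(w,p) | ~L(q,q))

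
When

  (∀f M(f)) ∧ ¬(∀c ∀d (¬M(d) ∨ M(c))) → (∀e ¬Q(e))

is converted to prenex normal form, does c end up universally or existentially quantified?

universal

Eliminate → and ↔ using ¬ and ∨.
  ¬((∀f M(f)) ∧ ¬(∀c ∀d (¬M(d) ∨ M(c)))) ∨ (∀e ¬Q(e))
Push ¬ through the quantifiers and connectives to reach negation normal form:
  (∃f ¬M(f)) ∨ (∀c ∀d (¬M(d) ∨ M(c))) ∨ (∀e ¬Q(e))
All bound variables are already distinct, so no renaming is needed.
Extract every quantifier outward, since the variables are now distinct and don't occur free across branches:
  ∃f ∀c ∀d ∀e (¬M(f) ∨ ¬M(d) ∨ M(c) ∨ ¬Q(e))
The quantifier ∀c sits under an even number of negations (counting the antecedent side of each →), so it remains universal.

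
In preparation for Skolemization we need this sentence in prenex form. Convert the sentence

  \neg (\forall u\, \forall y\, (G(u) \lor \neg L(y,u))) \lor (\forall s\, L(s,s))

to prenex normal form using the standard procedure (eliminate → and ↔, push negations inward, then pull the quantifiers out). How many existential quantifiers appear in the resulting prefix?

Drive negations inward (¬∀x A ≡ ∃x ¬A, ¬∃x A ≡ ∀x ¬A, De Morgan for ∧/∨):
  (\exists u\, \exists y\, (\neg G(u) \land L(y,u))) \lor (\forall s\, L(s,s))
All bound variables are already distinct, so no renaming is needed.
Extract every quantifier outward, since the variables are now distinct and don't occur free across branches:
  \exists u\, \exists y\, \forall s\, (\neg G(u) \land L(y,u) \lor L(s,s))
The prefix is \exists u \exists y \forall s: 1 universal, 2 existential.

2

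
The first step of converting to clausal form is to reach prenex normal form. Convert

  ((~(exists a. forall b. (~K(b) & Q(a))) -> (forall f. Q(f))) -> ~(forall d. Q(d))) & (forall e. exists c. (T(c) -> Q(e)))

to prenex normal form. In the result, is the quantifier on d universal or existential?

existential

Eliminate → and ↔ using ¬ and ∨.
  (~(~~(exists a. forall b. (~K(b) & Q(a))) | (forall f. Q(f))) | ~(forall d. Q(d))) & (forall e. exists c. (~T(c) | Q(e)))
Move each ¬ inward, flipping quantifiers it crosses:
  ((forall a. exists b. (K(b) | ~Q(a))) & (exists f. ~Q(f)) | (exists d. ~Q(d))) & (forall e. exists c. (~T(c) | Q(e)))
All bound variables are already distinct, so no renaming is needed.
Extract every quantifier outward, since the variables are now distinct and don't occur free across branches:
  forall a. exists b. exists f. exists d. forall e. exists c. (((K(b) | ~Q(a)) & ~Q(f) | ~Q(d)) & (~T(c) | Q(e)))
The quantifier forall d sits under an odd number of negations (counting the antecedent side of each →), so it flips to exists d.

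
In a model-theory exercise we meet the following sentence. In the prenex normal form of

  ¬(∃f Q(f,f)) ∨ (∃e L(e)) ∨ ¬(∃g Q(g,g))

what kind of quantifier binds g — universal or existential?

universal

Drive negations inward (¬∀x A ≡ ∃x ¬A, ¬∃x A ≡ ∀x ¬A, De Morgan for ∧/∨):
  (∀f ¬Q(f,f)) ∨ (∃e L(e)) ∨ (∀g ¬Q(g,g))
All bound variables are already distinct, so no renaming is needed.
Finally move all quantifiers to the prefix:
  ∀f ∃e ∀g (¬Q(f,f) ∨ L(e) ∨ ¬Q(g,g))
The quantifier ∃g sits under an odd number of negations, so it flips to ∀g.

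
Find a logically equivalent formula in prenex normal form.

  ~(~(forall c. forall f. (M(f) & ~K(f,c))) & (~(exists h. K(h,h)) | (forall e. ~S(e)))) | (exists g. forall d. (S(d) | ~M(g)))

Move each ¬ inward, flipping quantifiers it crosses:
  (forall c. forall f. (M(f) & ~K(f,c))) | (exists h. K(h,h)) & (exists e. S(e)) | (exists g. forall d. (S(d) | ~M(g)))
All bound variables are already distinct, so no renaming is needed.
Finally move all quantifiers to the prefix:
  forall c. forall f. exists h. exists e. exists g. forall d. (M(f) & ~K(f,c) | K(h,h) & S(e) | S(d) | ~M(g))

forall c. forall f. exists h. exists e. exists g. forall d. (M(f) & ~K(f,c) | K(h,h) & S(e) | S(d) | ~M(g))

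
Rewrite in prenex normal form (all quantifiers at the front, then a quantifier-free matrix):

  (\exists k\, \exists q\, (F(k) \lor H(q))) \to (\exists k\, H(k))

First replace A → B with ¬A ∨ B.
  \neg (\exists k\, \exists q\, (F(k) \lor H(q))) \lor (\exists k\, H(k))
Drive negations inward (¬∀x A ≡ ∃x ¬A, ¬∃x A ≡ ∀x ¬A, De Morgan for ∧/∨):
  (\forall k\, \forall q\, (\neg F(k) \land \neg H(q))) \lor (\exists k\, H(k))
Give each quantifier a distinct variable: k↦u.
  (\forall k\, \forall q\, (\neg F(k) \land \neg H(q))) \lor (\exists u\, H(u))
Pull the quantifiers to the front (each side's bound variable is not free in the other side):
  \forall k\, \forall q\, \exists u\, (\neg F(k) \land \neg H(q) \lor H(u))

\forall k\, \forall q\, \exists u\, (\neg F(k) \land \neg H(q) \lor H(u))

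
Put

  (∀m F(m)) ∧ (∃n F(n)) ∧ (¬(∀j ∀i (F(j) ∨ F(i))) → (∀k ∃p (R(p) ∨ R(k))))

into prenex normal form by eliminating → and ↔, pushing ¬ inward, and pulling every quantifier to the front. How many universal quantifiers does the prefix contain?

First replace A → B with ¬A ∨ B.
  (∀m F(m)) ∧ (∃n F(n)) ∧ (¬¬(∀j ∀i (F(j) ∨ F(i))) ∨ (∀k ∃p (R(p) ∨ R(k))))
Move each ¬ inward, flipping quantifiers it crosses:
  (∀m F(m)) ∧ (∃n F(n)) ∧ ((∀j ∀i (F(j) ∨ F(i))) ∨ (∀k ∃p (R(p) ∨ R(k))))
All bound variables are already distinct, so no renaming is needed.
Pull the quantifiers to the front (each side's bound variable is not free in the other side):
  ∀m ∃n ∀j ∀i ∀k ∃p (F(m) ∧ F(n) ∧ (F(j) ∨ F(i) ∨ R(p) ∨ R(k)))
The prefix is ∀m ∃n ∀j ∀i ∀k ∃p: 4 universal, 2 existential.

4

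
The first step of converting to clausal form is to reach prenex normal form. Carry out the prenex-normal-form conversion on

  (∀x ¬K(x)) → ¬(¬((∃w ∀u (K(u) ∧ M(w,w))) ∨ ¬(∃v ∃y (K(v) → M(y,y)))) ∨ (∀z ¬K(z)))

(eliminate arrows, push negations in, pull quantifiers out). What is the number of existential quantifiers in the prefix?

Eliminate → and ↔ using ¬ and ∨.
  ¬(∀x ¬K(x)) ∨ ¬(¬((∃w ∀u (K(u) ∧ M(w,w))) ∨ ¬(∃v ∃y (¬K(v) ∨ M(y,y)))) ∨ (∀z ¬K(z)))
Move each ¬ inward, flipping quantifiers it crosses:
  (∃x K(x)) ∨ ((∃w ∀u (K(u) ∧ M(w,w))) ∨ (∀v ∀y (K(v) ∧ ¬M(y,y)))) ∧ (∃z K(z))
All bound variables are already distinct, so no renaming is needed.
Extract every quantifier outward, since the variables are now distinct and don't occur free across branches:
  ∃x ∃w ∀u ∀v ∀y ∃z (K(x) ∨ (K(u) ∧ M(w,w) ∨ K(v) ∧ ¬M(y,y)) ∧ K(z))
The prefix is ∃x ∃w ∀u ∀v ∀y ∃z: 3 universal, 3 existential.

3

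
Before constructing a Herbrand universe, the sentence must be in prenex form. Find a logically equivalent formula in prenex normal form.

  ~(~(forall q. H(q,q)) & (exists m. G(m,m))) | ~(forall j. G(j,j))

forall q. forall m. exists j. (H(q,q) | ~G(m,m) | ~G(j,j))

Drive negations inward (¬∀x A ≡ ∃x ¬A, ¬∃x A ≡ ∀x ¬A, De Morgan for ∧/∨):
  (forall q. H(q,q)) | (forall m. ~G(m,m)) | (exists j. ~G(j,j))
Pull the quantifiers to the front (each side's bound variable is not free in the other side):
  forall q. forall m. exists j. (H(q,q) | ~G(m,m) | ~G(j,j))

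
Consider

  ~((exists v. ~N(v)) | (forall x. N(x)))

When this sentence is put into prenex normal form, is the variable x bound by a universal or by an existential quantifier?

Push ¬ through the quantifiers and connectives to reach negation normal form:
  (forall v. N(v)) & (exists x. ~N(x))
All bound variables are already distinct, so no renaming is needed.
Finally move all quantifiers to the prefix:
  forall v. exists x. (N(v) & ~N(x))
The quantifier forall x sits under an odd number of negations, so it flips to exists x.

existential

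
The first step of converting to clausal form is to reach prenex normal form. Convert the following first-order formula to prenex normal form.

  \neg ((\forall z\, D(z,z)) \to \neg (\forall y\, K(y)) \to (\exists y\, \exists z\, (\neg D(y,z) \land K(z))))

Eliminate → and ↔ using ¬ and ∨.
  \neg (\neg (\forall z\, D(z,z)) \lor \neg \neg (\forall y\, K(y)) \lor (\exists y\, \exists z\, (\neg D(y,z) \land K(z))))
Push ¬ through the quantifiers and connectives to reach negation normal form:
  (\forall z\, D(z,z)) \land (\exists y\, \neg K(y)) \land (\forall y\, \forall z\, (D(y,z) \lor \neg K(z)))
Give each quantifier a distinct variable: y↦a, z↦x1.
  (\forall z\, D(z,z)) \land (\exists y\, \neg K(y)) \land (\forall a\, \forall x1\, (D(a,x1) \lor \neg K(x1)))
Pull the quantifiers to the front (each side's bound variable is not free in the other side):
  \forall z\, \exists y\, \forall a\, \forall x1\, (D(z,z) \land \neg K(y) \land (D(a,x1) \lor \neg K(x1)))

\forall z\, \exists y\, \forall a\, \forall x1\, (D(z,z) \land \neg K(y) \land (D(a,x1) \lor \neg K(x1)))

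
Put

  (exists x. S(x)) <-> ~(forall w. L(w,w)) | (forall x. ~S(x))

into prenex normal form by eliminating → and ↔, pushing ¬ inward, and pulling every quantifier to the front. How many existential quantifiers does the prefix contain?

Rewrite implications/biconditionals: A → B as ¬A ∨ B; A ↔ B as (¬A ∨ B) ∧ (¬B ∨ A).
  (~(exists x. S(x)) | ~(forall w. L(w,w)) | (forall x. ~S(x))) & (~(~(forall w. L(w,w)) | (forall x. ~S(x))) | (exists x. S(x)))
Drive negations inward (¬∀x A ≡ ∃x ¬A, ¬∃x A ≡ ∀x ¬A, De Morgan for ∧/∨):
  ((forall x. ~S(x)) | (exists w. ~L(w,w)) | (forall x. ~S(x))) & ((forall w. L(w,w)) & (exists x. S(x)) | (exists x. S(x)))
Standardize variables apart so no two quantifiers bind the same name: x↦r, w↦u1, x↦p, x↦a.
  ((forall x. ~S(x)) | (exists w. ~L(w,w)) | (forall r. ~S(r))) & ((forall u1. L(u1,u1)) & (exists p. S(p)) | (exists a. S(a)))
Extract every quantifier outward, since the variables are now distinct and don't occur free across branches:
  forall x. exists w. forall r. forall u1. exists p. exists a. ((~S(x) | ~L(w,w) | ~S(r)) & (L(u1,u1) & S(p) | S(a)))
The prefix is forall x exists w forall r forall u1 exists p exists a: 3 universal, 3 existential.

3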